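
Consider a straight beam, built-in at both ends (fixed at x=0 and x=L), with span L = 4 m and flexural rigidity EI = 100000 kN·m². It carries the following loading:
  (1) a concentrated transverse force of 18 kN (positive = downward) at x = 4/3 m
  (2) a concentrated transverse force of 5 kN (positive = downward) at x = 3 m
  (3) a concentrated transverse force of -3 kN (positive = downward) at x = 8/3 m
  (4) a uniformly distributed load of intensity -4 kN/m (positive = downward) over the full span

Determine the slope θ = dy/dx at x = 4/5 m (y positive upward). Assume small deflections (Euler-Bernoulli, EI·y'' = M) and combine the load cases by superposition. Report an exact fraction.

θ(4/5) = -5077/225000000 rad

Load 1 — point force P=18 kN at a=4/3 m (b=L-a=8/3):
  θ_1 = -Pb²x(2aL-(3a+b)x)/(2L³EI)  [x≤a] = -18·(8/3)²·(4/5)·(2·(4/3)·4-(3·(4/3)+(8/3))·(4/5))/(2·4³·100000) = -2/46875 rad
Load 2 — point force P=5 kN at a=3 m (b=L-a=1):
  θ_2 = -Pb²x(2aL-(3a+b)x)/(2L³EI)  [x≤a] = -5·1²·(4/5)·(2·3·4-(3·3+1)·(4/5))/(2·4³·100000) = -1/200000 rad
Load 3 — point force P=-3 kN at a=8/3 m (b=L-a=4/3):
  θ_3 = -Pb²x(2aL-(3a+b)x)/(2L³EI)  [x≤a] = -(-3)·(4/3)²·(4/5)·(2·(8/3)·4-(3·(8/3)+(4/3))·(4/5))/(2·4³·100000) = 13/2812500 rad
Load 4 — uniform load w=-4 kN/m over full span:
  θ_4 = -wx(L-x)(L-2x)/(12EI) = -(-4)·(4/5)·(4-(4/5))·(4-2·(4/5))/(12·100000) = 8/390625 rad
Superposition: θ = Σ θ_i = -5077/225000000 rad ≈ -0.000023 rad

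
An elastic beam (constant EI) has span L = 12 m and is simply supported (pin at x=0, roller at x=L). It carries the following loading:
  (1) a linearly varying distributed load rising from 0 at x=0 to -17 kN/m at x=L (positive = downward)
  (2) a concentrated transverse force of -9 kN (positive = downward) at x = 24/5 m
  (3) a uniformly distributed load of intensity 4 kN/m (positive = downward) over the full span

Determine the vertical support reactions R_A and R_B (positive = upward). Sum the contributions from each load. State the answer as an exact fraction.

Load 1 — triangular load w₀=-17 kN/m (0→w₀ over full span):
  R_A = w₀L/6 = (-17)·12/6 = -34 kN
  R_B = w₀L/3 = (-17)·12/3 = -68 kN
Load 2 — point force P=-9 kN at a=24/5 m (b=L-a=36/5):
  R_A = Pb/L = (-9)·(36/5)/12 = -27/5 kN
  R_B = Pa/L = (-9)·(24/5)/12 = -18/5 kN
Load 3 — uniform load w=4 kN/m over full span:
  R_A = wL/2 = 4·12/2 = 24 kN
  R_B = wL/2 = 4·12/2 = 24 kN
Superposition: R_A = -77/5 kN, R_B = -238/5 kN

R_A = -77/5 kN, R_B = -238/5 kN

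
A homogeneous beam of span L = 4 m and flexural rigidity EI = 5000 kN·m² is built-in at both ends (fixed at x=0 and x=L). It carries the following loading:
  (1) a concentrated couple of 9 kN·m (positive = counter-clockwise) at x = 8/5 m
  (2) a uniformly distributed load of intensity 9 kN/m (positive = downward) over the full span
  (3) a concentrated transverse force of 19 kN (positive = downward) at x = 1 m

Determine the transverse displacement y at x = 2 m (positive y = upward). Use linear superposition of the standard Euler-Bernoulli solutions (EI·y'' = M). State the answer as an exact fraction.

Load 1 — applied couple M₀=9 kN·m at a=8/5 m (b=L-a=12/5):
  y_1 = (R_Ax³/6 - M_Ax²/2 - M₀(x-a)²/2)/EI  [x>a] with R_A=81/25, M_A=27/25 = ((81/25)·2³/6 - (27/25)·2²/2 - 9·(2-(8/5))²/2)/5000 = 9/31250 m
Load 2 — uniform load w=9 kN/m over full span:
  y_2 = -wx²(L-x)²/(24EI) = -9·2²·(4-2)²/(24·5000) = -3/2500 m
Load 3 — point force P=19 kN at a=1 m (b=L-a=3):
  y_3 = -Pa²(L-x)²(3bL-(3b+a)(L-x))/(6L³EI)  [x>a] = -19·1²·(4-2)²·(3·3·4-(3·3+1)·(4-2))/(6·4³·5000) = -19/30000 m
Superposition: y = Σ y_i = -1159/750000 m ≈ -0.001545 m

y(2) = -1159/750000 m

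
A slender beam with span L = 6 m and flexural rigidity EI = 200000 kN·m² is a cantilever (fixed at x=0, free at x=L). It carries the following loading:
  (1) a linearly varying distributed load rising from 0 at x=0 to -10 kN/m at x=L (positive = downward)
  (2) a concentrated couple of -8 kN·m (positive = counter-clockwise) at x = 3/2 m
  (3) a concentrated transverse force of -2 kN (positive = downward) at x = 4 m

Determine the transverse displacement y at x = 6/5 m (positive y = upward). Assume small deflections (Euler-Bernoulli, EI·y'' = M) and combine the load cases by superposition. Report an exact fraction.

y(6/5) = 60327/156250000 m

Load 1 — triangular load w₀=-10 kN/m (0→w₀ over full span):
  y_1 = (w₀Lx³/12-w₀L²x²/6-w₀x⁵/(120L))/EI = ((-10)·6·(6/5)³/12-(-10)·6²·(6/5)²/6-(-10)·(6/5)⁵/(120·6))/200000 = 60777/156250000 m
Load 2 — applied couple M₀=-8 kN·m at a=3/2 m (b=L-a=9/2):
  y_2 = M₀x²/(2EI)  [x≤a] = (-8)·(6/5)²/(2·200000) = -9/312500 m
Load 3 — point force P=-2 kN at a=4 m (b=L-a=2):
  y_3 = -Px²(3a-x)/(6EI)  [x≤a] = -(-2)·(6/5)²·(3·4-(6/5))/(6·200000) = 81/3125000 m
Superposition: y = Σ y_i = 60327/156250000 m ≈ 0.000386 m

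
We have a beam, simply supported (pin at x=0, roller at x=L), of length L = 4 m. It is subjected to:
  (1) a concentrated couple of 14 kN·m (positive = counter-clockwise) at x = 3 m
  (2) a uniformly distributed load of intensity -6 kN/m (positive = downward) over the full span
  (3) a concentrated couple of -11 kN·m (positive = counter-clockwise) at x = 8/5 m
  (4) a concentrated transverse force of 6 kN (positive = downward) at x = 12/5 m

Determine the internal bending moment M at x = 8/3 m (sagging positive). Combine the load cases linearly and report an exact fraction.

Load 1 — applied couple M₀=14 kN·m at a=3 m (b=L-a=1):
  M_1 = M₀x/L  [x≤a] = 14·(8/3)/4 = 28/3 kN·m
Load 2 — uniform load w=-6 kN/m over full span:
  M_2 = wx(L-x)/2 = (-6)·(8/3)·(4-(8/3))/2 = -32/3 kN·m
Load 3 — applied couple M₀=-11 kN·m at a=8/5 m (b=L-a=12/5):
  M_3 = M₀x/L - M₀  [x>a] = (-11)·(8/3)/4 - (-11) = 11/3 kN·m
Load 4 — point force P=6 kN at a=12/5 m (b=L-a=8/5):
  M_4 = Pa(L-x)/L  [x>a] = 6·(12/5)·(4-(8/3))/4 = 24/5 kN·m
Superposition: M = Σ M_i = 107/15 kN·m ≈ 7.133333 kN·m

M(8/3) = 107/15 kN·m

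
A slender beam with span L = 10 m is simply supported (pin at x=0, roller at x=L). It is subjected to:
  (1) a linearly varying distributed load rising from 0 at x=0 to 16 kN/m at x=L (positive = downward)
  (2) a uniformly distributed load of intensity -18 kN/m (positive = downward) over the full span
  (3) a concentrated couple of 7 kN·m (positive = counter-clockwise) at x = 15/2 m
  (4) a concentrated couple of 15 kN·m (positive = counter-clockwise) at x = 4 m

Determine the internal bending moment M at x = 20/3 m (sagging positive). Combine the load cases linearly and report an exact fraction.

M(20/3) = -8227/81 kN·m

Load 1 — triangular load w₀=16 kN/m (0→w₀ over full span):
  M_1 = w₀Lx/6 - w₀x³/(6L) = 16·10·(20/3)/6 - 16·(20/3)³/(6·10) = 8000/81 kN·m
Load 2 — uniform load w=-18 kN/m over full span:
  M_2 = wx(L-x)/2 = (-18)·(20/3)·(10-(20/3))/2 = -200 kN·m
Load 3 — applied couple M₀=7 kN·m at a=15/2 m (b=L-a=5/2):
  M_3 = M₀x/L  [x≤a] = 7·(20/3)/10 = 14/3 kN·m
Load 4 — applied couple M₀=15 kN·m at a=4 m (b=L-a=6):
  M_4 = M₀x/L - M₀  [x>a] = 15·(20/3)/10 - 15 = -5 kN·m
Superposition: M = Σ M_i = -8227/81 kN·m ≈ -101.567901 kN·m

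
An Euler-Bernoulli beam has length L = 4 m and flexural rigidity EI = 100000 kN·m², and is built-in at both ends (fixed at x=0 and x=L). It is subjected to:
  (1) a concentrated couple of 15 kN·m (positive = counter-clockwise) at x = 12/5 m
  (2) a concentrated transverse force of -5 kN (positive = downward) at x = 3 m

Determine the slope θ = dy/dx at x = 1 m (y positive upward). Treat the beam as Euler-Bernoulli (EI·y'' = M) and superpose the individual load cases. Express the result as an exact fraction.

Load 1 — applied couple M₀=15 kN·m at a=12/5 m (b=L-a=8/5):
  θ_1 = (R_Ax²/2 - M_Ax)/EI  [x≤a] with R_A=27/5, M_A=24/5 = ((27/5)·1²/2 - (24/5)·1)/100000 = -21/1000000 rad
Load 2 — point force P=-5 kN at a=3 m (b=L-a=1):
  θ_2 = -Pb²x(2aL-(3a+b)x)/(2L³EI)  [x≤a] = -(-5)·1²·1·(2·3·4-(3·3+1)·1)/(2·4³·100000) = 7/1280000 rad
Superposition: θ = Σ θ_i = -497/32000000 rad ≈ -0.000016 rad

θ(1) = -497/32000000 rad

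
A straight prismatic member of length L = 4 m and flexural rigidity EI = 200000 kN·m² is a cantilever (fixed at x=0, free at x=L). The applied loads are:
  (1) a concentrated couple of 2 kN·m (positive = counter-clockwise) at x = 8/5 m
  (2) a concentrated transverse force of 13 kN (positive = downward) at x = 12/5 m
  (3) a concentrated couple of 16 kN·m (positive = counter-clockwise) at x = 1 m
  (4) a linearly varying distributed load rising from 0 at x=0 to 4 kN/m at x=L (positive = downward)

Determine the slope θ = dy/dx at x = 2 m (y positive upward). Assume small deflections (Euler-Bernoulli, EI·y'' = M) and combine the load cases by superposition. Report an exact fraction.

θ(2) = -167/750000 rad

Load 1 — applied couple M₀=2 kN·m at a=8/5 m (b=L-a=12/5):
  θ_1 = M₀a/EI  [x>a] = 2·(8/5)/200000 = 1/62500 rad
Load 2 — point force P=13 kN at a=12/5 m (b=L-a=8/5):
  θ_2 = -Px(2a-x)/(2EI)  [x≤a] = -13·2·(2·(12/5)-2)/(2·200000) = -91/500000 rad
Load 3 — applied couple M₀=16 kN·m at a=1 m (b=L-a=3):
  θ_3 = M₀a/EI  [x>a] = 16·1/200000 = 1/12500 rad
Load 4 — triangular load w₀=4 kN/m (0→w₀ over full span):
  θ_4 = (w₀Lx²/4-w₀L²x/3-w₀x⁴/(24L))/EI = (4·4·2²/4-4·4²·2/3-4·2⁴/(24·4))/200000 = -41/300000 rad
Superposition: θ = Σ θ_i = -167/750000 rad ≈ -0.000223 rad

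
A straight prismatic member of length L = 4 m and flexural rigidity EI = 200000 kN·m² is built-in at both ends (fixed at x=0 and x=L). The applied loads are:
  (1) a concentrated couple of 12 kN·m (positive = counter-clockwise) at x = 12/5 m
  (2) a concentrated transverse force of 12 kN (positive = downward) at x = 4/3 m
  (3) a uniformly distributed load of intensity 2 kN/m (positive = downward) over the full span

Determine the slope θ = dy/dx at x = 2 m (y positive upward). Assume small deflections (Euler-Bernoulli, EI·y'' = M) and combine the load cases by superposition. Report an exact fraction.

Load 1 — applied couple M₀=12 kN·m at a=12/5 m (b=L-a=8/5):
  θ_1 = (R_Ax²/2 - M_Ax)/EI  [x≤a] with R_A=108/25, M_A=96/25 = ((108/25)·2²/2 - (96/25)·2)/200000 = 3/625000 rad
Load 2 — point force P=12 kN at a=4/3 m (b=L-a=8/3):
  θ_2 = Pa²(L-x)(2bL-(3b+a)(L-x))/(2L³EI)  [x>a] = 12·(4/3)²·(4-2)·(2·(8/3)·4-(3·(8/3)+(4/3))·(4-2))/(2·4³·200000) = 1/225000 rad
Load 3 — uniform load w=2 kN/m over full span:
  θ_3 = -wx(L-x)(L-2x)/(12EI) = -2·2·(4-2)·(4-2·2)/(12·200000) = 0 rad
Superposition: θ = Σ θ_i = 13/1406250 rad ≈ 0.000009 rad

θ(2) = 13/1406250 rad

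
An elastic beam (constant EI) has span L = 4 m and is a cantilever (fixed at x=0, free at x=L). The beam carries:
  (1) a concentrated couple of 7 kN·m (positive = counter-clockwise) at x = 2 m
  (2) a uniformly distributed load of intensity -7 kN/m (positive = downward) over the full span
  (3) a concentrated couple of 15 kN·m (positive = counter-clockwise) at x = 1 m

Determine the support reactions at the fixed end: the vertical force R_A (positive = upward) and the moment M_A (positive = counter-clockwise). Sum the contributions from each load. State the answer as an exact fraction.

R_A = -28 kN, M_A = -78 kN·m

Load 1 — applied couple M₀=7 kN·m at a=2 m (b=L-a=2):
  R_A = 0 kN
  M_A = -M₀ = -7 kN·m
Load 2 — uniform load w=-7 kN/m over full span:
  R_A = wL = (-7)·4 = -28 kN
  M_A = wL²/2 = (-7)·4²/2 = -56 kN·m
Load 3 — applied couple M₀=15 kN·m at a=1 m (b=L-a=3):
  R_A = 0 kN
  M_A = -M₀ = -15 kN·m
Superposition: R_A = -28 kN, M_A = -78 kN·m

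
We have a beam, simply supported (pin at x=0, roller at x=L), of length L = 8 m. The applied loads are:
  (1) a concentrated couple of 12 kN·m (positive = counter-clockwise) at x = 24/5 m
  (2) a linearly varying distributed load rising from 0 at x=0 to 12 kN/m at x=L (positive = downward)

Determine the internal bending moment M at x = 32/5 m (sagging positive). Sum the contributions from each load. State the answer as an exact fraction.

M(32/5) = 4308/125 kN·m

Load 1 — applied couple M₀=12 kN·m at a=24/5 m (b=L-a=16/5):
  M_1 = M₀x/L - M₀  [x>a] = 12·(32/5)/8 - 12 = -12/5 kN·m
Load 2 — triangular load w₀=12 kN/m (0→w₀ over full span):
  M_2 = w₀Lx/6 - w₀x³/(6L) = 12·8·(32/5)/6 - 12·(32/5)³/(6·8) = 4608/125 kN·m
Superposition: M = Σ M_i = 4308/125 kN·m ≈ 34.464000 kN·m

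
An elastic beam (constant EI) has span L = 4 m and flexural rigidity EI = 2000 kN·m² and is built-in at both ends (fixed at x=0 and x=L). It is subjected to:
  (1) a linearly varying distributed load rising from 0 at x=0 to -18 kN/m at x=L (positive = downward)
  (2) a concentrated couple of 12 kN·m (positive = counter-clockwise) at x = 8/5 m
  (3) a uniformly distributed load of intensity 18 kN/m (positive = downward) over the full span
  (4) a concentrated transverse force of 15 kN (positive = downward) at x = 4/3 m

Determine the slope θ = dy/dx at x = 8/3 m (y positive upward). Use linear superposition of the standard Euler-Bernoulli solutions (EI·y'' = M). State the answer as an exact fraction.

θ(8/3) = 1261/506250 rad

Load 1 — triangular load w₀=-18 kN/m (0→w₀ over full span):
  θ_1 = -w₀(2x(L-x)(L-2x)(x+2L)+x²(L-x)²)/(120LEI) = -(-18)·(2·(8/3)·(4-(8/3))·(4-2·(8/3))·((8/3)+2·4)+(8/3)²·(4-(8/3))²)/(120·4·2000) = -28/16875 rad
Load 2 — applied couple M₀=12 kN·m at a=8/5 m (b=L-a=12/5):
  θ_2 = (R_Ax²/2 - M_Ax - M₀(x-a))/EI  [x>a] with R_A=108/25, M_A=36/25 = ((108/25)·(8/3)²/2 - (36/25)·(8/3) - 12·((8/3)-(8/5)))/2000 = -2/3125 rad
Load 3 — uniform load w=18 kN/m over full span:
  θ_3 = -wx(L-x)(L-2x)/(12EI) = -18·(8/3)·(4-(8/3))·(4-2·(8/3))/(12·2000) = 4/1125 rad
Load 4 — point force P=15 kN at a=4/3 m (b=L-a=8/3):
  θ_4 = Pa²(L-x)(2bL-(3b+a)(L-x))/(2L³EI)  [x>a] = 15·(4/3)²·(4-(8/3))·(2·(8/3)·4-(3·(8/3)+(4/3))·(4-(8/3)))/(2·4³·2000) = 1/810 rad
Superposition: θ = Σ θ_i = 1261/506250 rad ≈ 0.002491 rad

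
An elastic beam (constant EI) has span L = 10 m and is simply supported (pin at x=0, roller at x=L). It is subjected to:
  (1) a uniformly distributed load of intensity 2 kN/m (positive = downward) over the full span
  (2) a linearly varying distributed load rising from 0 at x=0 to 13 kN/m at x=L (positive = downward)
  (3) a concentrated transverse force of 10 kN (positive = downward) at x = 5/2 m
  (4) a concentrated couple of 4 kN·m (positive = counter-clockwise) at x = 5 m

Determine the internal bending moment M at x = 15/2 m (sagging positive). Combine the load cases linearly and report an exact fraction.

Load 1 — uniform load w=2 kN/m over full span:
  M_1 = wx(L-x)/2 = 2·(15/2)·(10-(15/2))/2 = 75/4 kN·m
Load 2 — triangular load w₀=13 kN/m (0→w₀ over full span):
  M_2 = w₀Lx/6 - w₀x³/(6L) = 13·10·(15/2)/6 - 13·(15/2)³/(6·10) = 2275/32 kN·m
Load 3 — point force P=10 kN at a=5/2 m (b=L-a=15/2):
  M_3 = Pa(L-x)/L  [x>a] = 10·(5/2)·(10-(15/2))/10 = 25/4 kN·m
Load 4 — applied couple M₀=4 kN·m at a=5 m (b=L-a=5):
  M_4 = M₀x/L - M₀  [x>a] = 4·(15/2)/10 - 4 = -1 kN·m
Superposition: M = Σ M_i = 3043/32 kN·m ≈ 95.093750 kN·m

M(15/2) = 3043/32 kN·m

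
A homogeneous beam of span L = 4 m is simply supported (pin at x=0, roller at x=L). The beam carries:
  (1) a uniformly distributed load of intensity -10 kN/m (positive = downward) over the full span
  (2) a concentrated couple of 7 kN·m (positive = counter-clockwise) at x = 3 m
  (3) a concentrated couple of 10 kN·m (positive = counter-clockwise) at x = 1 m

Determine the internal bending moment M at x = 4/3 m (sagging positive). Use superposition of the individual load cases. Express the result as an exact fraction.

M(4/3) = -199/9 kN·m

Load 1 — uniform load w=-10 kN/m over full span:
  M_1 = wx(L-x)/2 = (-10)·(4/3)·(4-(4/3))/2 = -160/9 kN·m
Load 2 — applied couple M₀=7 kN·m at a=3 m (b=L-a=1):
  M_2 = M₀x/L  [x≤a] = 7·(4/3)/4 = 7/3 kN·m
Load 3 — applied couple M₀=10 kN·m at a=1 m (b=L-a=3):
  M_3 = M₀x/L - M₀  [x>a] = 10·(4/3)/4 - 10 = -20/3 kN·m
Superposition: M = Σ M_i = -199/9 kN·m ≈ -22.111111 kN·m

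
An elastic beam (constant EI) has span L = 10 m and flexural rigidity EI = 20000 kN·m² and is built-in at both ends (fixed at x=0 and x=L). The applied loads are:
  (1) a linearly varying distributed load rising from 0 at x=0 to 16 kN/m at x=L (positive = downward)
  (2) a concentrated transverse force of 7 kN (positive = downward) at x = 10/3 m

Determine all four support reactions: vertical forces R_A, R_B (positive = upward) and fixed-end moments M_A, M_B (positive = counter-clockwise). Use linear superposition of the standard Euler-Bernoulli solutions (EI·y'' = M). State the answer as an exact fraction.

Load 1 — triangular load w₀=16 kN/m (0→w₀ over full span):
  R_A = 3w₀L/20 = 3·16·10/20 = 24 kN
  M_A = w₀L²/30 = 16·10²/30 = 160/3 kN·m
  R_B = 7w₀L/20 = 7·16·10/20 = 56 kN
  M_B = -w₀L²/20 = -16·10²/20 = -80 kN·m
Load 2 — point force P=7 kN at a=10/3 m (b=L-a=20/3):
  R_A = Pb²(3a+b)/L³ = 7·(20/3)²·(3·(10/3)+(20/3))/10³ = 140/27 kN
  M_A = Pab²/L² = 7·(10/3)·(20/3)²/10² = 280/27 kN·m
  R_B = Pa²(a+3b)/L³ = 7·(10/3)²·((10/3)+3·(20/3))/10³ = 49/27 kN
  M_B = -Pa²b/L² = -7·(10/3)²·(20/3)/10² = -140/27 kN·m
Superposition: R_A = 788/27 kN, M_A = 1720/27 kN·m, R_B = 1561/27 kN, M_B = -2300/27 kN·m

R_A = 788/27 kN, M_A = 1720/27 kN·m, R_B = 1561/27 kN, M_B = -2300/27 kN·m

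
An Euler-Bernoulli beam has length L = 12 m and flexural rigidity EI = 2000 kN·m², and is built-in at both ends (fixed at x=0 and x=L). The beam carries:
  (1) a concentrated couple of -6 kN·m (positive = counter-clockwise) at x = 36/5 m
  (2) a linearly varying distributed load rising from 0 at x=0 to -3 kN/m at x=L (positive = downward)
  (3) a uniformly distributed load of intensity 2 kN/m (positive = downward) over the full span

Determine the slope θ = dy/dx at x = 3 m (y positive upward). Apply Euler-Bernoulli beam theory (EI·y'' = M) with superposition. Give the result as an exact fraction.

θ(3) = -3789/1600000 rad

Load 1 — applied couple M₀=-6 kN·m at a=36/5 m (b=L-a=24/5):
  θ_1 = (R_Ax²/2 - M_Ax)/EI  [x≤a] with R_A=-18/25, M_A=-48/25 = ((-18/25)·3²/2 - (-48/25)·3)/2000 = 63/50000 rad
Load 2 — triangular load w₀=-3 kN/m (0→w₀ over full span):
  θ_2 = -w₀(2x(L-x)(L-2x)(x+2L)+x²(L-x)²)/(120LEI) = -(-3)·(2·3·(12-3)·(12-2·3)·(3+2·12)+3²·(12-3)²)/(120·12·2000) = 3159/320000 rad
Load 3 — uniform load w=2 kN/m over full span:
  θ_3 = -wx(L-x)(L-2x)/(12EI) = -2·3·(12-3)·(12-2·3)/(12·2000) = -27/2000 rad
Superposition: θ = Σ θ_i = -3789/1600000 rad ≈ -0.002368 rad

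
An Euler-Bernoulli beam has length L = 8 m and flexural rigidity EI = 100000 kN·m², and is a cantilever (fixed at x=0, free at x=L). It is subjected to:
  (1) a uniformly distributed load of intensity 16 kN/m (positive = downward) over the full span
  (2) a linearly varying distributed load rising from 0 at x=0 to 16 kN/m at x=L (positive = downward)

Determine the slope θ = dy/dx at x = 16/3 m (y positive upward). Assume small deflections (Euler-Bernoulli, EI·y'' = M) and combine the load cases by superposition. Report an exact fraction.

θ(16/3) = -17408/759375 rad

Load 1 — uniform load w=16 kN/m over full span:
  θ_1 = -wx(x²-3Lx+3L²)/(6EI) = -16·(16/3)·((16/3)²-3·8·(16/3)+3·8²)/(6·100000) = -3328/253125 rad
Load 2 — triangular load w₀=16 kN/m (0→w₀ over full span):
  θ_2 = (w₀Lx²/4-w₀L²x/3-w₀x⁴/(24L))/EI = (16·8·(16/3)²/4-16·8²·(16/3)/3-16·(16/3)⁴/(24·8))/100000 = -7424/759375 rad
Superposition: θ = Σ θ_i = -17408/759375 rad ≈ -0.022924 rad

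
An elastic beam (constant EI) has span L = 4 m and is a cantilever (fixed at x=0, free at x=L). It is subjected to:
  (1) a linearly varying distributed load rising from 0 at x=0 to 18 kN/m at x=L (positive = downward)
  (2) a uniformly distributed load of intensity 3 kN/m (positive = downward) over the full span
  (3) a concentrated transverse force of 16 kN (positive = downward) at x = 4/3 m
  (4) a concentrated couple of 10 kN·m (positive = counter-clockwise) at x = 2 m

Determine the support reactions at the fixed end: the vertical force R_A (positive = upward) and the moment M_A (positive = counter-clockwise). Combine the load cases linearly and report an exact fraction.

Load 1 — triangular load w₀=18 kN/m (0→w₀ over full span):
  R_A = w₀L/2 = 18·4/2 = 36 kN
  M_A = w₀L²/3 = 18·4²/3 = 96 kN·m
Load 2 — uniform load w=3 kN/m over full span:
  R_A = wL = 3·4 = 12 kN
  M_A = wL²/2 = 3·4²/2 = 24 kN·m
Load 3 — point force P=16 kN at a=4/3 m (b=L-a=8/3):
  R_A = P = 16 kN
  M_A = Pa = 16·(4/3) = 64/3 kN·m
Load 4 — applied couple M₀=10 kN·m at a=2 m (b=L-a=2):
  R_A = 0 kN
  M_A = -M₀ = -10 kN·m
Superposition: R_A = 64 kN, M_A = 394/3 kN·m

R_A = 64 kN, M_A = 394/3 kN·m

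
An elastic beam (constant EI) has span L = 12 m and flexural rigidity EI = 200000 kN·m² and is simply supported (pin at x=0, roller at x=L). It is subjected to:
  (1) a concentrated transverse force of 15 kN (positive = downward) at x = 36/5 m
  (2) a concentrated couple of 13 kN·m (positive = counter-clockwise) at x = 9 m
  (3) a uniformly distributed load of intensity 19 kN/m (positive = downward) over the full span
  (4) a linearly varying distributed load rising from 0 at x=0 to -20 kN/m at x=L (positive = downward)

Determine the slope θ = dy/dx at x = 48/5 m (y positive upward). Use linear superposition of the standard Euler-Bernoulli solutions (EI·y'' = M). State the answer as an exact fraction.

θ(48/5) = 127079/40000000 rad

Load 1 — point force P=15 kN at a=36/5 m (b=L-a=24/5):
  θ_1 = -Pa(2L²-6Lx+3x²+a²)/(6LEI)  [x>a] = -15·(36/5)·(2·12²-6·12·(48/5)+3·(48/5)²+(36/5)²)/(6·12·200000) = 351/625000 rad
Load 2 — applied couple M₀=13 kN·m at a=9 m (b=L-a=3):
  θ_2 = (M₀x²/(2L)-M₀(x-a)+C₁)/EI  [x>a] with C₁=M₀(3b²-L²)/(6L)=-169/8 = (13·(48/5)²/(2·12)-13·((48/5)-9)+(-169/8))/200000 = 4199/40000000 rad
Load 3 — uniform load w=19 kN/m over full span:
  θ_3 = -w(L³-6Lx²+4x³)/(24EI) = -19·(12³-6·12·(48/5)²+4·(48/5)³)/(24·200000) = 16929/3125000 rad
Load 4 — triangular load w₀=-20 kN/m (0→w₀ over full span):
  θ_4 = -w₀(7L⁴-30L²x²+15x⁴)/(360LEI) = -(-20)·(7·12⁴-30·12²·(48/5)²+15·(48/5)⁴)/(360·12·200000) = -2271/781250 rad
Superposition: θ = Σ θ_i = 127079/40000000 rad ≈ 0.003177 rad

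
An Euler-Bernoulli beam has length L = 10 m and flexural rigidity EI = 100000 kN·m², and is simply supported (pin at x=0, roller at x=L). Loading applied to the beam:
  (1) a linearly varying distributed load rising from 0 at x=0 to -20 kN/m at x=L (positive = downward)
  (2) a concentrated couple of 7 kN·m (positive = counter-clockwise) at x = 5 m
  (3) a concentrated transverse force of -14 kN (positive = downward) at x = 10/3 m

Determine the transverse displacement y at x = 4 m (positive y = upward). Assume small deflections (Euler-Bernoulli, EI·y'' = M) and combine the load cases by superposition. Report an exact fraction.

Load 1 — triangular load w₀=-20 kN/m (0→w₀ over full span):
  y_1 = -w₀x(7L⁴-10L²x²+3x⁴)/(360LEI) = -(-20)·4·(7·10⁴-10·10²·4²+3·4⁴)/(360·10·100000) = 1141/93750 m
Load 2 — applied couple M₀=7 kN·m at a=5 m (b=L-a=5):
  y_2 = (M₀x³/(6L)+C₁x)/EI  [x≤a] with C₁=M₀(3b²-L²)/(6L)=-35/12 = (7·4³/(6·10)+(-35/12)·4)/100000 = -21/500000 m
Load 3 — point force P=-14 kN at a=10/3 m (b=L-a=20/3):
  y_3 = -Pa(L-x)(2Lx-a²-x²)/(6LEI)  [x>a] = -(-14)·(10/3)·(10-4)·(2·10·4-(10/3)²-4²)/(6·10·100000) = 833/337500 m
Superposition: y = Σ y_i = 197057/13500000 m ≈ 0.014597 m

y(4) = 197057/13500000 m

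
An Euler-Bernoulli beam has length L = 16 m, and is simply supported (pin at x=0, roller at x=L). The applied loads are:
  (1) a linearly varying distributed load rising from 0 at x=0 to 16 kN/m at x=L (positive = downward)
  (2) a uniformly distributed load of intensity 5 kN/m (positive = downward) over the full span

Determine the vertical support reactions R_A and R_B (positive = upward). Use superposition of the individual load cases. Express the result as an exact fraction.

R_A = 248/3 kN, R_B = 376/3 kN

Load 1 — triangular load w₀=16 kN/m (0→w₀ over full span):
  R_A = w₀L/6 = 16·16/6 = 128/3 kN
  R_B = w₀L/3 = 16·16/3 = 256/3 kN
Load 2 — uniform load w=5 kN/m over full span:
  R_A = wL/2 = 5·16/2 = 40 kN
  R_B = wL/2 = 5·16/2 = 40 kN
Superposition: R_A = 248/3 kN, R_B = 376/3 kN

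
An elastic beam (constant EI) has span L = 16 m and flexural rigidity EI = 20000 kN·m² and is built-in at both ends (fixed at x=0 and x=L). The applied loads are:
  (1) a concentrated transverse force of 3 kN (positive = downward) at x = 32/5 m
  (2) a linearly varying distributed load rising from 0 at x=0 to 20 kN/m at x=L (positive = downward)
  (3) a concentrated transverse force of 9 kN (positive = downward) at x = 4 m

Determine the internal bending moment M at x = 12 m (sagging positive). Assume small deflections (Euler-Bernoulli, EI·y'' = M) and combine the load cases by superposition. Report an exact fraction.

Load 1 — point force P=3 kN at a=32/5 m (b=L-a=48/5):
  M_1 = Pa²(a+3b)(L-x)/L³ - Pa²b/L²  [x>a] = 3·(32/5)²·((32/5)+3·(48/5))·(16-12)/16³ - 3·(32/5)²·(48/5)/16² = -48/125 kN·m
Load 2 — triangular load w₀=20 kN/m (0→w₀ over full span):
  M_2 = 3w₀Lx/20 - w₀L²/30 - w₀x³/(6L) = 3·20·16·12/20 - 20·16²/30 - 20·12³/(6·16) = 136/3 kN·m
Load 3 — point force P=9 kN at a=4 m (b=L-a=12):
  M_3 = Pa²(a+3b)(L-x)/L³ - Pa²b/L²  [x>a] = 9·4²·(4+3·12)·(16-12)/16³ - 9·4²·12/16² = -9/8 kN·m
Superposition: M = Σ M_i = 131473/3000 kN·m ≈ 43.824333 kN·m

M(12) = 131473/3000 kN·m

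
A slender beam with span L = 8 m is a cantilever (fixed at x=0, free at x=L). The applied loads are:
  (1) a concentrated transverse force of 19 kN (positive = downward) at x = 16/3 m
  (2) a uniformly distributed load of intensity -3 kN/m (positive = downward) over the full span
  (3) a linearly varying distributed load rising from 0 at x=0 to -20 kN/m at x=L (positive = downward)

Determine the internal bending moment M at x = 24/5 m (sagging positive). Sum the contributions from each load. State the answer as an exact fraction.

Load 1 — point force P=19 kN at a=16/3 m (b=L-a=8/3):
  M_1 = -P(a-x)  [x≤a] = -19·((16/3)-(24/5)) = -152/15 kN·m
Load 2 — uniform load w=-3 kN/m over full span:
  M_2 = -w(L-x)²/2 = -(-3)·(8-(24/5))²/2 = 384/25 kN·m
Load 3 — triangular load w₀=-20 kN/m (0→w₀ over full span):
  M_3 = w₀Lx/2 - w₀L²/3 - w₀x³/(6L) = (-20)·8·(24/5)/2 - (-20)·8²/3 - (-20)·(24/5)³/(6·8) = 6656/75 kN·m
Superposition: M = Σ M_i = 7048/75 kN·m ≈ 93.973333 kN·m

M(24/5) = 7048/75 kN·m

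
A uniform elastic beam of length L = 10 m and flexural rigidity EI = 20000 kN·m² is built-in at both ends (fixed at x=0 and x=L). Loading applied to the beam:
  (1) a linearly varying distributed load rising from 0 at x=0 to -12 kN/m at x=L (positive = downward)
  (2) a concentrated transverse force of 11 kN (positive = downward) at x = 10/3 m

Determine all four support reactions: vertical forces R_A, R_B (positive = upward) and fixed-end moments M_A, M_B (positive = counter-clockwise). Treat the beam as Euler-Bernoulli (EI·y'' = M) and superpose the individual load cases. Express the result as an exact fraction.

Load 1 — triangular load w₀=-12 kN/m (0→w₀ over full span):
  R_A = 3w₀L/20 = 3·(-12)·10/20 = -18 kN
  M_A = w₀L²/30 = (-12)·10²/30 = -40 kN·m
  R_B = 7w₀L/20 = 7·(-12)·10/20 = -42 kN
  M_B = -w₀L²/20 = -(-12)·10²/20 = 60 kN·m
Load 2 — point force P=11 kN at a=10/3 m (b=L-a=20/3):
  R_A = Pb²(3a+b)/L³ = 11·(20/3)²·(3·(10/3)+(20/3))/10³ = 220/27 kN
  M_A = Pab²/L² = 11·(10/3)·(20/3)²/10² = 440/27 kN·m
  R_B = Pa²(a+3b)/L³ = 11·(10/3)²·((10/3)+3·(20/3))/10³ = 77/27 kN
  M_B = -Pa²b/L² = -11·(10/3)²·(20/3)/10² = -220/27 kN·m
Superposition: R_A = -266/27 kN, M_A = -640/27 kN·m, R_B = -1057/27 kN, M_B = 1400/27 kN·m

R_A = -266/27 kN, M_A = -640/27 kN·m, R_B = -1057/27 kN, M_B = 1400/27 kN·m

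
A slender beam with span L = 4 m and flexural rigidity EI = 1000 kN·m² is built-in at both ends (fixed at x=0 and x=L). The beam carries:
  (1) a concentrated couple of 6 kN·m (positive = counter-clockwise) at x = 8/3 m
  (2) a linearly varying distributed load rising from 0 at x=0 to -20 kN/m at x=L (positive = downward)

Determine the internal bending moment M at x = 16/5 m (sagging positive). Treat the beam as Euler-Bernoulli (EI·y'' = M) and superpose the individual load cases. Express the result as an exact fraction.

Load 1 — applied couple M₀=6 kN·m at a=8/3 m (b=L-a=4/3):
  M_1 = R_Ax - M_A - M₀  [x>a] with R_A=2, M_A=2 = 2·(16/5) - 2 - 6 = -8/5 kN·m
Load 2 — triangular load w₀=-20 kN/m (0→w₀ over full span):
  M_2 = 3w₀Lx/20 - w₀L²/30 - w₀x³/(6L) = 3·(-20)·4·(16/5)/20 - (-20)·4²/30 - (-20)·(16/5)³/(6·4) = -32/75 kN·m
Superposition: M = Σ M_i = -152/75 kN·m ≈ -2.026667 kN·m

M(16/5) = -152/75 kN·m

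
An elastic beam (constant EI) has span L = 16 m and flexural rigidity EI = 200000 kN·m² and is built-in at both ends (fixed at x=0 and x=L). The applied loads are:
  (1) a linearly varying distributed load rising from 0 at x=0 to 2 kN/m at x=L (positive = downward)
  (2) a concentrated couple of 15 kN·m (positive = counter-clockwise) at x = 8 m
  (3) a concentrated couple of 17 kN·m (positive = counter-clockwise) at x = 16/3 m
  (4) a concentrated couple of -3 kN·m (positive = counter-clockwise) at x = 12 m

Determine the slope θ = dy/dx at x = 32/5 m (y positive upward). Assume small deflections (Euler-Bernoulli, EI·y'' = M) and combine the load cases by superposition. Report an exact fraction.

θ(32/5) = -719/62500000 rad

Load 1 — triangular load w₀=2 kN/m (0→w₀ over full span):
  θ_1 = -w₀(2x(L-x)(L-2x)(x+2L)+x²(L-x)²)/(120LEI) = -2·(2·(32/5)·(16-(32/5))·(16-2·(32/5))·((32/5)+2·16)+(32/5)²·(16-(32/5))²)/(120·16·200000) = -192/1953125 rad
Load 2 — applied couple M₀=15 kN·m at a=8 m (b=L-a=8):
  θ_2 = (R_Ax²/2 - M_Ax)/EI  [x≤a] with R_A=45/32, M_A=15/4 = ((45/32)·(32/5)²/2 - (15/4)·(32/5))/200000 = 3/125000 rad
Load 3 — applied couple M₀=17 kN·m at a=16/3 m (b=L-a=32/3):
  θ_3 = (R_Ax²/2 - M_Ax - M₀(x-a))/EI  [x>a] with R_A=17/12, M_A=0 = ((17/12)·(32/5)²/2 - 0·(32/5) - 17·((32/5)-(16/3)))/200000 = 17/312500 rad
Load 4 — applied couple M₀=-3 kN·m at a=12 m (b=L-a=4):
  θ_4 = (R_Ax²/2 - M_Ax)/EI  [x≤a] with R_A=-27/128, M_A=-15/16 = ((-27/128)·(32/5)²/2 - (-15/16)·(32/5))/200000 = 21/2500000 rad
Superposition: θ = Σ θ_i = -719/62500000 rad ≈ -0.000012 rad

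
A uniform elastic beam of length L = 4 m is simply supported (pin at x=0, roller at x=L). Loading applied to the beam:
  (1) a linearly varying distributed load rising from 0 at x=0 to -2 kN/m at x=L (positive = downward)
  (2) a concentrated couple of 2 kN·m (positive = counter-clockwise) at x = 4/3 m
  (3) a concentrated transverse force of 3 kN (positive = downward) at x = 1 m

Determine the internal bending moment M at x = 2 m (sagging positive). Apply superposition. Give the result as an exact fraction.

Load 1 — triangular load w₀=-2 kN/m (0→w₀ over full span):
  M_1 = w₀Lx/6 - w₀x³/(6L) = (-2)·4·2/6 - (-2)·2³/(6·4) = -2 kN·m
Load 2 — applied couple M₀=2 kN·m at a=4/3 m (b=L-a=8/3):
  M_2 = M₀x/L - M₀  [x>a] = 2·2/4 - 2 = -1 kN·m
Load 3 — point force P=3 kN at a=1 m (b=L-a=3):
  M_3 = Pa(L-x)/L  [x>a] = 3·1·(4-2)/4 = 3/2 kN·m
Superposition: M = Σ M_i = -3/2 kN·m ≈ -1.500000 kN·m

M(2) = -3/2 kN·m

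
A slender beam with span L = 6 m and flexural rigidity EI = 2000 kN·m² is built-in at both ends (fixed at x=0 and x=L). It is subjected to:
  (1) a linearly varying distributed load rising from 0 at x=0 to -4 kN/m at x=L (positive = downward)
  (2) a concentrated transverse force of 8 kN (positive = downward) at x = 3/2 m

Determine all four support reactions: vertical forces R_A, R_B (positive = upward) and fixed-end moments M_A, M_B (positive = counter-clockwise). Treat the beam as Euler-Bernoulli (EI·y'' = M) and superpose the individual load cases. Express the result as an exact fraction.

Load 1 — triangular load w₀=-4 kN/m (0→w₀ over full span):
  R_A = 3w₀L/20 = 3·(-4)·6/20 = -18/5 kN
  M_A = w₀L²/30 = (-4)·6²/30 = -24/5 kN·m
  R_B = 7w₀L/20 = 7·(-4)·6/20 = -42/5 kN
  M_B = -w₀L²/20 = -(-4)·6²/20 = 36/5 kN·m
Load 2 — point force P=8 kN at a=3/2 m (b=L-a=9/2):
  R_A = Pb²(3a+b)/L³ = 8·(9/2)²·(3·(3/2)+(9/2))/6³ = 27/4 kN
  M_A = Pab²/L² = 8·(3/2)·(9/2)²/6² = 27/4 kN·m
  R_B = Pa²(a+3b)/L³ = 8·(3/2)²·((3/2)+3·(9/2))/6³ = 5/4 kN
  M_B = -Pa²b/L² = -8·(3/2)²·(9/2)/6² = -9/4 kN·m
Superposition: R_A = 63/20 kN, M_A = 39/20 kN·m, R_B = -143/20 kN, M_B = 99/20 kN·m

R_A = 63/20 kN, M_A = 39/20 kN·m, R_B = -143/20 kN, M_B = 99/20 kN·m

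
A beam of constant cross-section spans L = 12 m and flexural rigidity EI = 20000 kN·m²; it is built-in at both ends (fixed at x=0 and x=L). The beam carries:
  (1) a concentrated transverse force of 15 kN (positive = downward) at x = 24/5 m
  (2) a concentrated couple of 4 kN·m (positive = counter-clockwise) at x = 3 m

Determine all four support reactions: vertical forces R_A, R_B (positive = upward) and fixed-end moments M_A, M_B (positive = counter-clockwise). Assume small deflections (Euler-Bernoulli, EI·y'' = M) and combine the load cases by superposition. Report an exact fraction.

R_A = 2019/200 kN, M_A = 2517/100 kN·m, R_B = 981/200 kN, M_B = -1603/100 kN·m

Load 1 — point force P=15 kN at a=24/5 m (b=L-a=36/5):
  R_A = Pb²(3a+b)/L³ = 15·(36/5)²·(3·(24/5)+(36/5))/12³ = 243/25 kN
  M_A = Pab²/L² = 15·(24/5)·(36/5)²/12² = 648/25 kN·m
  R_B = Pa²(a+3b)/L³ = 15·(24/5)²·((24/5)+3·(36/5))/12³ = 132/25 kN
  M_B = -Pa²b/L² = -15·(24/5)²·(36/5)/12² = -432/25 kN·m
Load 2 — applied couple M₀=4 kN·m at a=3 m (b=L-a=9):
  R_A = 6M₀ab/L³ = 6·4·3·9/12³ = 3/8 kN
  M_A = M₀b(2a-b)/L² = 4·9·(2·3-9)/12² = -3/4 kN·m
  R_B = -6M₀ab/L³ = -6·4·3·9/12³ = -3/8 kN
  M_B = M₀a(2b-a)/L² = 4·3·(2·9-3)/12² = 5/4 kN·m
Superposition: R_A = 2019/200 kN, M_A = 2517/100 kN·m, R_B = 981/200 kN, M_B = -1603/100 kN·m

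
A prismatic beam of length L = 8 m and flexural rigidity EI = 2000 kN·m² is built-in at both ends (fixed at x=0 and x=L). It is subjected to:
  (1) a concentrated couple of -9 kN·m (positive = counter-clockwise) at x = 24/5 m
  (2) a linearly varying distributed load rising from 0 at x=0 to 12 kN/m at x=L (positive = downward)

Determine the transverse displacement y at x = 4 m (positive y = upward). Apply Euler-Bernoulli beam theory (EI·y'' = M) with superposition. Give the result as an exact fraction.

y(4) = -91/3125 m

Load 1 — applied couple M₀=-9 kN·m at a=24/5 m (b=L-a=16/5):
  y_1 = (R_Ax³/6 - M_Ax²/2)/EI  [x≤a] with R_A=-81/50, M_A=-72/25 = ((-81/50)·4³/6 - (-72/25)·4²/2)/2000 = 9/3125 m
Load 2 — triangular load w₀=12 kN/m (0→w₀ over full span):
  y_2 = -w₀x²(L-x)²(x+2L)/(120LEI) = -12·4²·(8-4)²·(4+2·8)/(120·8·2000) = -4/125 m
Superposition: y = Σ y_i = -91/3125 m ≈ -0.029120 m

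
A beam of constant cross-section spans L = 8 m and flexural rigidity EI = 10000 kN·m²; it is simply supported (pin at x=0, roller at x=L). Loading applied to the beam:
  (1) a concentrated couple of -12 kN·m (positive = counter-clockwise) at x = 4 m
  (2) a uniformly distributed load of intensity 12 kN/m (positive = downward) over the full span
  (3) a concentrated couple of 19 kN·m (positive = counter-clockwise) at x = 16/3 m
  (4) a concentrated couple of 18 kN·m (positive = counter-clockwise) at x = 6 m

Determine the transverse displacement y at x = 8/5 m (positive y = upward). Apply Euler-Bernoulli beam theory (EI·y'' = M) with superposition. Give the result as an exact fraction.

Load 1 — applied couple M₀=-12 kN·m at a=4 m (b=L-a=4):
  y_1 = (M₀x³/(6L)+C₁x)/EI  [x≤a] with C₁=M₀(3b²-L²)/(6L)=4 = ((-12)·(8/5)³/(6·8)+4·(8/5))/10000 = 42/78125 m
Load 2 — uniform load w=12 kN/m over full span:
  y_2 = -wx(L³-2Lx²+x³)/(24EI) = -12·(8/5)·(8³-2·8·(8/5)²+(8/5)³)/(24·10000) = -14848/390625 m
Load 3 — applied couple M₀=19 kN·m at a=16/3 m (b=L-a=8/3):
  y_3 = (M₀x³/(6L)+C₁x)/EI  [x≤a] with C₁=M₀(3b²-L²)/(6L)=-152/9 = (19·(8/5)³/(6·8)+(-152/9)·(8/5))/10000 = -1786/703125 m
Load 4 — applied couple M₀=18 kN·m at a=6 m (b=L-a=2):
  y_4 = (M₀x³/(6L)+C₁x)/EI  [x≤a] with C₁=M₀(3b²-L²)/(6L)=-39/2 = (18·(8/5)³/(6·8)+(-39/2)·(8/5))/10000 = -927/312500 m
Superposition: y = Σ y_i = -604403/14062500 m ≈ -0.042980 m

y(8/5) = -604403/14062500 m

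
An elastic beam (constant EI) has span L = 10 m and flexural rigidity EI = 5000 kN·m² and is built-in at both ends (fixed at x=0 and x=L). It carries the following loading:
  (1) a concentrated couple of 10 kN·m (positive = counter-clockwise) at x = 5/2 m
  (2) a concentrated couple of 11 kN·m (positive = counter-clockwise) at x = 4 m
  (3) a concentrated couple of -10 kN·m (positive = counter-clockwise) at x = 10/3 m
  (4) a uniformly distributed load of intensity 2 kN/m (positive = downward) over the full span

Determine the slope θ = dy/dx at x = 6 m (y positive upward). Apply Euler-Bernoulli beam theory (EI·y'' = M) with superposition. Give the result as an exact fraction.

θ(6) = 4319/3750000 rad

Load 1 — applied couple M₀=10 kN·m at a=5/2 m (b=L-a=15/2):
  θ_1 = (R_Ax²/2 - M_Ax - M₀(x-a))/EI  [x>a] with R_A=9/8, M_A=-15/8 = ((9/8)·6²/2 - (-15/8)·6 - 10·(6-(5/2)))/5000 = -7/10000 rad
Load 2 — applied couple M₀=11 kN·m at a=4 m (b=L-a=6):
  θ_2 = (R_Ax²/2 - M_Ax - M₀(x-a))/EI  [x>a] with R_A=198/125, M_A=33/25 = ((198/125)·6²/2 - (33/25)·6 - 11·(6-4))/5000 = -22/78125 rad
Load 3 — applied couple M₀=-10 kN·m at a=10/3 m (b=L-a=20/3):
  θ_3 = (R_Ax²/2 - M_Ax - M₀(x-a))/EI  [x>a] with R_A=-4/3, M_A=0 = ((-4/3)·6²/2 - 0·6 - (-10)·(6-(10/3)))/5000 = 1/1875 rad
Load 4 — uniform load w=2 kN/m over full span:
  θ_4 = -wx(L-x)(L-2x)/(12EI) = -2·6·(10-6)·(10-2·6)/(12·5000) = 1/625 rad
Superposition: θ = Σ θ_i = 4319/3750000 rad ≈ 0.001152 rad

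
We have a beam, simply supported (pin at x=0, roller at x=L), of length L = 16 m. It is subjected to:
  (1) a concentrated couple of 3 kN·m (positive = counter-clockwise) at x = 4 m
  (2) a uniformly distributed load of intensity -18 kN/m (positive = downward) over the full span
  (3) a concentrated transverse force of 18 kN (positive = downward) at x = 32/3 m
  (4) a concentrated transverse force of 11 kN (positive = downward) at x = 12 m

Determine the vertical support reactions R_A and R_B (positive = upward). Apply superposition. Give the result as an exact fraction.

Load 1 — applied couple M₀=3 kN·m at a=4 m (b=L-a=12):
  R_A = M₀/L = 3/16 kN
  R_B = -M₀/L = -3/16 kN
Load 2 — uniform load w=-18 kN/m over full span:
  R_A = wL/2 = (-18)·16/2 = -144 kN
  R_B = wL/2 = (-18)·16/2 = -144 kN
Load 3 — point force P=18 kN at a=32/3 m (b=L-a=16/3):
  R_A = Pb/L = 18·(16/3)/16 = 6 kN
  R_B = Pa/L = 18·(32/3)/16 = 12 kN
Load 4 — point force P=11 kN at a=12 m (b=L-a=4):
  R_A = Pb/L = 11·4/16 = 11/4 kN
  R_B = Pa/L = 11·12/16 = 33/4 kN
Superposition: R_A = -2161/16 kN, R_B = -1983/16 kN

R_A = -2161/16 kN, R_B = -1983/16 kN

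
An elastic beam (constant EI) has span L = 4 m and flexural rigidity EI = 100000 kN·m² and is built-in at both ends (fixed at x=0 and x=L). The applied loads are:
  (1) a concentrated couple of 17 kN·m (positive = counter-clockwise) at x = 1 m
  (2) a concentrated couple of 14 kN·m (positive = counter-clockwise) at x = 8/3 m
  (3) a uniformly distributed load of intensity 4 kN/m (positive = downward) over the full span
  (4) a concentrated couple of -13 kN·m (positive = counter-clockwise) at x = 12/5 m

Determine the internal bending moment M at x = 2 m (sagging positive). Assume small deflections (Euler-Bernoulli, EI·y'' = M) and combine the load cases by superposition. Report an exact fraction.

Load 1 — applied couple M₀=17 kN·m at a=1 m (b=L-a=3):
  M_1 = R_Ax - M_A - M₀  [x>a] with R_A=153/32, M_A=-51/16 = (153/32)·2 - (-51/16) - 17 = -17/4 kN·m
Load 2 — applied couple M₀=14 kN·m at a=8/3 m (b=L-a=4/3):
  M_2 = R_Ax - M_A  [x≤a] with R_A=14/3, M_A=14/3 = (14/3)·2 - (14/3) = 14/3 kN·m
Load 3 — uniform load w=4 kN/m over full span:
  M_3 = wLx/2 - wL²/12 - wx²/2 = 4·4·2/2 - 4·4²/12 - 4·2²/2 = 8/3 kN·m
Load 4 — applied couple M₀=-13 kN·m at a=12/5 m (b=L-a=8/5):
  M_4 = R_Ax - M_A  [x≤a] with R_A=-117/25, M_A=-104/25 = (-117/25)·2 - (-104/25) = -26/5 kN·m
Superposition: M = Σ M_i = -127/60 kN·m ≈ -2.116667 kN·m

M(2) = -127/60 kN·m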